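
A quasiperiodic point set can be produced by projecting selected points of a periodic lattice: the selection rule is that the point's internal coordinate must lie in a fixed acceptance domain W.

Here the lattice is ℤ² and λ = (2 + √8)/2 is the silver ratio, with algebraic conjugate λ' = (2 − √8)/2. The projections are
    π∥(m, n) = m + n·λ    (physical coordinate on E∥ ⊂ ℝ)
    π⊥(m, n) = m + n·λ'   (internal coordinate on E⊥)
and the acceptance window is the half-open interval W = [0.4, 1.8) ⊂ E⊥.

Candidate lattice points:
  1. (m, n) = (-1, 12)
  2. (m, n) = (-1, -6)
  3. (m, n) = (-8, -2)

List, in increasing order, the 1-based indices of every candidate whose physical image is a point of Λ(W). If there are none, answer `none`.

2

λ' = (2−√8)/2 ≈ -0.414214.
[1] lift (-1,12): star map gives -5.970563; window check 0.4 ≤ -5.970563 < 1.8 is false → out
[2] lift (-1,-6): star map gives 1.485281; window check 0.4 ≤ 1.485281 < 1.8 is true → IN Λ
[3] lift (-8,-2): star map gives -7.171573; window check 0.4 ≤ -7.171573 < 1.8 is false → out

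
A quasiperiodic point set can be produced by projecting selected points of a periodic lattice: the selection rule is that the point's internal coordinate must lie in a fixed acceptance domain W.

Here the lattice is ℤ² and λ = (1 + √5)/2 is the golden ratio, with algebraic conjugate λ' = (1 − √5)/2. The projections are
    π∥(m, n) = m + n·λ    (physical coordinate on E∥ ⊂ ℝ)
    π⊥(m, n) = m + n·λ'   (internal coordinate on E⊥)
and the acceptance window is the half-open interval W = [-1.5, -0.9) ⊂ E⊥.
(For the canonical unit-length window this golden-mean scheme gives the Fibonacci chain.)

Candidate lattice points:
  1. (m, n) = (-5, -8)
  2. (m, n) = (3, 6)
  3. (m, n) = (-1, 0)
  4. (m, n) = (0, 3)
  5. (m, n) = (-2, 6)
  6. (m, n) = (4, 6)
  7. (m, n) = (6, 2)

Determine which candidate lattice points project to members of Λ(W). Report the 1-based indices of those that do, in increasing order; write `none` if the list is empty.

3

Compute λ' = (1−√5)/2 = -0.61803, so π⊥(m,n) = m -0.61803·n.
[1] lift (-5,-8): star map gives -0.05573; window check -1.5 ≤ -0.05573 < -0.9 is false → out
[2] lift (3,6): star map gives -0.70820; window check -1.5 ≤ -0.70820 < -0.9 is false → out
[3] lift (-1,0): star map gives -1.00000; window check -1.5 ≤ -1.00000 < -0.9 is true → IN Λ
[4] lift (0,3): star map gives -1.85410; window check -1.5 ≤ -1.85410 < -0.9 is false → out
[5] lift (-2,6): star map gives -5.70820; window check -1.5 ≤ -5.70820 < -0.9 is false → out
[6] lift (4,6): star map gives 0.29180; window check -1.5 ≤ 0.29180 < -0.9 is false → out
[7] lift (6,2): star map gives 4.76393; window check -1.5 ≤ 4.76393 < -0.9 is false → out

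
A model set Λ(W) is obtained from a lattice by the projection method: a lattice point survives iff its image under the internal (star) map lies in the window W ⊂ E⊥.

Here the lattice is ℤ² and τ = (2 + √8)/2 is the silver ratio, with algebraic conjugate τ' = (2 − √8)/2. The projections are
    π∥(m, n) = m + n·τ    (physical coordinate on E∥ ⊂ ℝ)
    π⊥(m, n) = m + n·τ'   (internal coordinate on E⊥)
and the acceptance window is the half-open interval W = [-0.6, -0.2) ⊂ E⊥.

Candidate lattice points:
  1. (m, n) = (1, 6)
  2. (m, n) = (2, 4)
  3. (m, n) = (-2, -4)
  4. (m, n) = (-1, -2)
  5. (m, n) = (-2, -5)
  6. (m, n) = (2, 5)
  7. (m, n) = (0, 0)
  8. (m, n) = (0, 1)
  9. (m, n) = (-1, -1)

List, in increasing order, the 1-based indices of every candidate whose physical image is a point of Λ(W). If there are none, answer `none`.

3, 8, 9

τ' = (2−√8)/2 ≈ -0.414214.
[1] lift (1,6): star map gives -1.485281; window check -0.6 ≤ -1.485281 < -0.2 is false → out
[2] lift (2,4): star map gives 0.343146; window check -0.6 ≤ 0.343146 < -0.2 is false → out
[3] lift (-2,-4): star map gives -0.343146; window check -0.6 ≤ -0.343146 < -0.2 is true → IN Λ
[4] lift (-1,-2): star map gives -0.171573; window check -0.6 ≤ -0.171573 < -0.2 is false → out
[5] lift (-2,-5): star map gives 0.071068; window check -0.6 ≤ 0.071068 < -0.2 is false → out
[6] lift (2,5): star map gives -0.071068; window check -0.6 ≤ -0.071068 < -0.2 is false → out
[7] lift (0,0): star map gives 0.000000; window check -0.6 ≤ 0.000000 < -0.2 is false → out
[8] lift (0,1): star map gives -0.414214; window check -0.6 ≤ -0.414214 < -0.2 is true → IN Λ
[9] lift (-1,-1): star map gives -0.585786; window check -0.6 ≤ -0.585786 < -0.2 is true → IN Λ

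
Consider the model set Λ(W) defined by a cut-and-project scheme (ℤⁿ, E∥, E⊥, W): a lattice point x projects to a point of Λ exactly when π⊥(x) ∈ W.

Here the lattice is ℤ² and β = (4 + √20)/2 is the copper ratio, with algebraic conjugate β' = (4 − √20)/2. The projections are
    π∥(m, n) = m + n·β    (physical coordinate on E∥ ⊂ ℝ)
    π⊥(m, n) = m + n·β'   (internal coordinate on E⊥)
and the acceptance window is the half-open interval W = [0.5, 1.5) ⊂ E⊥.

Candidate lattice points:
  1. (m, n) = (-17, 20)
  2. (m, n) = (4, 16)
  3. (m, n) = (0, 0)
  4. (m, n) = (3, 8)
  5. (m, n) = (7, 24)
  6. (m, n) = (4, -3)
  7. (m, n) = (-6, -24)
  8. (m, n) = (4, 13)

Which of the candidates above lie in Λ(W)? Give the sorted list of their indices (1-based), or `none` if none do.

4, 5, 8

Compute β' = (4−√20)/2 = -0.23607, so π⊥(m,n) = m -0.23607·n.
#1 (-17,20): internal coord -17 + (20)·β' = -21.72136; -21.72136 ∉ [0.5, 1.5) → out
#2 (4,16): internal coord 4 + (16)·β' = +0.22291; +0.22291 ∉ [0.5, 1.5) → out
#3 (0,0): internal coord 0 + (0)·β' = +0.00000; +0.00000 ∉ [0.5, 1.5) → out
#4 (3,8): internal coord 3 + (8)·β' = +1.11146; +1.11146 ∈ [0.5, 1.5) → IN Λ
#5 (7,24): internal coord 7 + (24)·β' = +1.33437; +1.33437 ∈ [0.5, 1.5) → IN Λ
#6 (4,-3): internal coord 4 + (-3)·β' = +4.70820; +4.70820 ∉ [0.5, 1.5) → out
#7 (-6,-24): internal coord -6 + (-24)·β' = -0.33437; -0.33437 ∉ [0.5, 1.5) → out
#8 (4,13): internal coord 4 + (13)·β' = +0.93112; +0.93112 ∈ [0.5, 1.5) → IN Λ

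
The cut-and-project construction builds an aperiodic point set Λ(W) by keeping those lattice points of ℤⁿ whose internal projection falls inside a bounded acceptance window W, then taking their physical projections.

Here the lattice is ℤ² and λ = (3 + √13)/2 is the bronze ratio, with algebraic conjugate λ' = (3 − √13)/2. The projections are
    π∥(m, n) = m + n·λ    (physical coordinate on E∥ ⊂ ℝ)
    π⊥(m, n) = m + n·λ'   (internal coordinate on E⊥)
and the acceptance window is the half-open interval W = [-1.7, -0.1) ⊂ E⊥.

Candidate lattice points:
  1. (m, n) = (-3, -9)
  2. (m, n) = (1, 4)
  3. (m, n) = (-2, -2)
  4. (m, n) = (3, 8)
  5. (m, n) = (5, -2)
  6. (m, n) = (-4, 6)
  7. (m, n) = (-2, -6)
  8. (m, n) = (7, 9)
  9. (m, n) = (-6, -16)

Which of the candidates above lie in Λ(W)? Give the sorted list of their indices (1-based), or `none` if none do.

Compute λ' = (3−√13)/2 = -0.3028, so π⊥(m,n) = m -0.3028·n.
[1] lift (-3,-9): star map gives -0.2750; window check -1.7 ≤ -0.2750 < -0.1 is true → IN Λ
[2] lift (1,4): star map gives -0.2111; window check -1.7 ≤ -0.2111 < -0.1 is true → IN Λ
[3] lift (-2,-2): star map gives -1.3944; window check -1.7 ≤ -1.3944 < -0.1 is true → IN Λ
[4] lift (3,8): star map gives 0.5778; window check -1.7 ≤ 0.5778 < -0.1 is false → out
[5] lift (5,-2): star map gives 5.6056; window check -1.7 ≤ 5.6056 < -0.1 is false → out
[6] lift (-4,6): star map gives -5.8167; window check -1.7 ≤ -5.8167 < -0.1 is false → out
[7] lift (-2,-6): star map gives -0.1833; window check -1.7 ≤ -0.1833 < -0.1 is true → IN Λ
[8] lift (7,9): star map gives 4.2750; window check -1.7 ≤ 4.2750 < -0.1 is false → out
[9] lift (-6,-16): star map gives -1.1556; window check -1.7 ≤ -1.1556 < -0.1 is true → IN Λ

1, 2, 3, 7, 9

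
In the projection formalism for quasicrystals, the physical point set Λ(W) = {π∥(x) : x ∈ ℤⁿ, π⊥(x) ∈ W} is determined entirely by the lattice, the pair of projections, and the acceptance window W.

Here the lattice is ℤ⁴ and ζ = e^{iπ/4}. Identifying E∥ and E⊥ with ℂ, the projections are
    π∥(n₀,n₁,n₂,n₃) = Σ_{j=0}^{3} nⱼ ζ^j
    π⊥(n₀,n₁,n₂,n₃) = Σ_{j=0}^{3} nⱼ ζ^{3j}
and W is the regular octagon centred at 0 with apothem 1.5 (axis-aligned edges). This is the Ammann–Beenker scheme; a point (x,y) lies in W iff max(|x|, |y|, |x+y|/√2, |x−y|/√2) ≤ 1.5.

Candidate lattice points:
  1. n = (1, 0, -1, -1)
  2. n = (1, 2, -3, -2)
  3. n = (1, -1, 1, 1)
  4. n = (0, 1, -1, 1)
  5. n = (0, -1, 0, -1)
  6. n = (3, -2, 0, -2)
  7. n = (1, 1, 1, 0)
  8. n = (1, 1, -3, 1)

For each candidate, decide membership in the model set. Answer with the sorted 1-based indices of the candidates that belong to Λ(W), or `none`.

Internal map: ζ^{3j} for j=0..3 gives (1,0), (−√2/2,√2/2), (0,−1), (√2/2,√2/2).
candidate 1: n = (1, 0, -1, -1) → π⊥ ≈ (+0.29289, +0.29289); max(|x|,|y|,|x±y|/√2) = 0.41421 ≤ 1.5 ⇒ ∈ W
candidate 2: n = (1, 2, -3, -2) → π⊥ ≈ (-1.82843, +3.00000); max(|x|,|y|,|x±y|/√2) = 3.41421 > 1.5 ⇒ ∉ W
candidate 3: n = (1, -1, 1, 1) → π⊥ ≈ (+2.41421, -1.00000); max(|x|,|y|,|x±y|/√2) = 2.41421 > 1.5 ⇒ ∉ W
candidate 4: n = (0, 1, -1, 1) → π⊥ ≈ (+0.00000, +2.41421); max(|x|,|y|,|x±y|/√2) = 2.41421 > 1.5 ⇒ ∉ W
candidate 5: n = (0, -1, 0, -1) → π⊥ ≈ (+0.00000, -1.41421); max(|x|,|y|,|x±y|/√2) = 1.41421 ≤ 1.5 ⇒ ∈ W
candidate 6: n = (3, -2, 0, -2) → π⊥ ≈ (+3.00000, -2.82843); max(|x|,|y|,|x±y|/√2) = 4.12132 > 1.5 ⇒ ∉ W
candidate 7: n = (1, 1, 1, 0) → π⊥ ≈ (+0.29289, -0.29289); max(|x|,|y|,|x±y|/√2) = 0.41421 ≤ 1.5 ⇒ ∈ W
candidate 8: n = (1, 1, -3, 1) → π⊥ ≈ (+1.00000, +4.41421); max(|x|,|y|,|x±y|/√2) = 4.41421 > 1.5 ⇒ ∉ W

1, 5, 7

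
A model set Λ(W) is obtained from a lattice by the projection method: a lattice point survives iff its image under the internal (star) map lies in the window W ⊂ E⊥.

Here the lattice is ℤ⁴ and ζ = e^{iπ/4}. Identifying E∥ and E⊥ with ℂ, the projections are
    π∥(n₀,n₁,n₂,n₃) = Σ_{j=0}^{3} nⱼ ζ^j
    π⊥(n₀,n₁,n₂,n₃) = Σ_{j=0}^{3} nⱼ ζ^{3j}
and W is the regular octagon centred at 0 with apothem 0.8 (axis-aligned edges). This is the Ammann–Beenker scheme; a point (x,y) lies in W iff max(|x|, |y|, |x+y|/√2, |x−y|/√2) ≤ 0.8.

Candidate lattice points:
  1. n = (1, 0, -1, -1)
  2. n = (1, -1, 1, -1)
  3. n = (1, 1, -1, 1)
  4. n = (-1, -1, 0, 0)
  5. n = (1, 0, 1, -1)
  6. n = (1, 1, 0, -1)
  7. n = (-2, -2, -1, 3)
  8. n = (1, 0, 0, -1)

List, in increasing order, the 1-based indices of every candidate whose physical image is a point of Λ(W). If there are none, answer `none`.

π⊥(n) = n₀ + n₁ζ³ + n₂ζ⁶ + n₃ζ⁹ where ζ = e^{iπ/4}.
candidate 1: n = (1, 0, -1, -1) → π⊥ ≈ (+0.292893, +0.292893); max(|x|,|y|,|x±y|/√2) = 0.414214 ≤ 0.8 ⇒ ∈ W
candidate 2: n = (1, -1, 1, -1) → π⊥ ≈ (+1.000000, -2.414214); max(|x|,|y|,|x±y|/√2) = 2.414214 > 0.8 ⇒ ∉ W
candidate 3: n = (1, 1, -1, 1) → π⊥ ≈ (+1.000000, +2.414214); max(|x|,|y|,|x±y|/√2) = 2.414214 > 0.8 ⇒ ∉ W
candidate 4: n = (-1, -1, 0, 0) → π⊥ ≈ (-0.292893, -0.707107); max(|x|,|y|,|x±y|/√2) = 0.707107 ≤ 0.8 ⇒ ∈ W
candidate 5: n = (1, 0, 1, -1) → π⊥ ≈ (+0.292893, -1.707107); max(|x|,|y|,|x±y|/√2) = 1.707107 > 0.8 ⇒ ∉ W
candidate 6: n = (1, 1, 0, -1) → π⊥ ≈ (-0.414214, +0.000000); max(|x|,|y|,|x±y|/√2) = 0.414214 ≤ 0.8 ⇒ ∈ W
candidate 7: n = (-2, -2, -1, 3) → π⊥ ≈ (+1.535534, +1.707107); max(|x|,|y|,|x±y|/√2) = 2.292893 > 0.8 ⇒ ∉ W
candidate 8: n = (1, 0, 0, -1) → π⊥ ≈ (+0.292893, -0.707107); max(|x|,|y|,|x±y|/√2) = 0.707107 ≤ 0.8 ⇒ ∈ W

1, 4, 6, 8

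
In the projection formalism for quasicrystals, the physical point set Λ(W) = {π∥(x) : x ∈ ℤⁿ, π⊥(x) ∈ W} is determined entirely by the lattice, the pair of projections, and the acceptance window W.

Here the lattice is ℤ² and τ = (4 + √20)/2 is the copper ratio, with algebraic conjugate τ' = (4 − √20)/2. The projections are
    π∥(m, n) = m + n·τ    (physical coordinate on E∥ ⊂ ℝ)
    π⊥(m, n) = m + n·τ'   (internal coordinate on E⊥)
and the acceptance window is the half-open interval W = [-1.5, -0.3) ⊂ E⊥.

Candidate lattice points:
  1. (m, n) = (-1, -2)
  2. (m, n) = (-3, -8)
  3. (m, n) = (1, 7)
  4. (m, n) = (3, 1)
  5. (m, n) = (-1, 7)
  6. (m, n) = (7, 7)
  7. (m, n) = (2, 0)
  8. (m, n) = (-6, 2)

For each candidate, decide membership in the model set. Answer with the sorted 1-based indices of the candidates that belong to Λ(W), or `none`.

1, 2, 3

Numerically τ ≈ 4.2361 and τ' = −1/τ ≈ -0.2361.
[1] lift (-1,-2): star map gives -0.5279; window check -1.5 ≤ -0.5279 < -0.3 is true → IN Λ
[2] lift (-3,-8): star map gives -1.1115; window check -1.5 ≤ -1.1115 < -0.3 is true → IN Λ
[3] lift (1,7): star map gives -0.6525; window check -1.5 ≤ -0.6525 < -0.3 is true → IN Λ
[4] lift (3,1): star map gives 2.7639; window check -1.5 ≤ 2.7639 < -0.3 is false → out
[5] lift (-1,7): star map gives -2.6525; window check -1.5 ≤ -2.6525 < -0.3 is false → out
[6] lift (7,7): star map gives 5.3475; window check -1.5 ≤ 5.3475 < -0.3 is false → out
[7] lift (2,0): star map gives 2.0000; window check -1.5 ≤ 2.0000 < -0.3 is false → out
[8] lift (-6,2): star map gives -6.4721; window check -1.5 ≤ -6.4721 < -0.3 is false → out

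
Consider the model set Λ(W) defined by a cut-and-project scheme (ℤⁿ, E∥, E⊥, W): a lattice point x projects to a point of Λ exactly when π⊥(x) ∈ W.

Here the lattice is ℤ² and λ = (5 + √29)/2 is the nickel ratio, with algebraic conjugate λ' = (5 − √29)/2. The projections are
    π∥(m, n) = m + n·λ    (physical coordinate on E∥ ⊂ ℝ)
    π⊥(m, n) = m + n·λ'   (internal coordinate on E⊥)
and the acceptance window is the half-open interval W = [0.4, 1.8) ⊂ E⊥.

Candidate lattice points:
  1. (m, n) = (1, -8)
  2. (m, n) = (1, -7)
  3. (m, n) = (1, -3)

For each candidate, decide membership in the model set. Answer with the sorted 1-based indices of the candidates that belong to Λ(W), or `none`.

λ' = (5−√29)/2 ≈ -0.192582.
candidate 1: (m,n)=(1,-8) → π∥ = 1-8·λ ≈ -40.540659, π⊥ = 1-8·λ' ≈ 2.540659 ∉ [0.4, 1.8) ⇒ out
candidate 2: (m,n)=(1,-7) → π∥ = 1-7·λ ≈ -35.348077, π⊥ = 1-7·λ' ≈ 2.348077 ∉ [0.4, 1.8) ⇒ out
candidate 3: (m,n)=(1,-3) → π∥ = 1-3·λ ≈ -14.577747, π⊥ = 1-3·λ' ≈ 1.577747 ∈ [0.4, 1.8) ⇒ IN Λ

3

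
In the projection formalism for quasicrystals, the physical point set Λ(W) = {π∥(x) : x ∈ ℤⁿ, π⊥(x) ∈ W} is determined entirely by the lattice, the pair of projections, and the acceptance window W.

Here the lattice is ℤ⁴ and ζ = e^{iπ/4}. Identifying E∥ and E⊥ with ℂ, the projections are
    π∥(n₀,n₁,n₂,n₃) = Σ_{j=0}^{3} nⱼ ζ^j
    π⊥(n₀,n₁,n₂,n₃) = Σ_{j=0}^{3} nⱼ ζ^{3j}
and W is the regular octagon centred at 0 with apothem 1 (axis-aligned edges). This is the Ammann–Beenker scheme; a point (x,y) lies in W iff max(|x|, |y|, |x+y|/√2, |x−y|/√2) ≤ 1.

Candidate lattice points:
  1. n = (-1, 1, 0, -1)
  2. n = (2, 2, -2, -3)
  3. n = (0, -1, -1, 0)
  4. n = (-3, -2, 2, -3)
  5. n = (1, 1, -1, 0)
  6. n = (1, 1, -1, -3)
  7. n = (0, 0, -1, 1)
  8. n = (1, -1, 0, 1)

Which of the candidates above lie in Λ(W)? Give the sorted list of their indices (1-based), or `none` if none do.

3

π⊥(n) = n₀ + n₁ζ³ + n₂ζ⁶ + n₃ζ⁹ where ζ = e^{iπ/4}.
#1 (-1, 1, 0, -1): internal (-2.41421, 0.00000); octagon support 2.41421 vs apothem 1 → ∉ W
#2 (2, 2, -2, -3): internal (-1.53553, 1.29289); octagon support 2.00000 vs apothem 1 → ∉ W
#3 (0, -1, -1, 0): internal (0.70711, 0.29289); octagon support 0.70711 vs apothem 1 → ∈ W
#4 (-3, -2, 2, -3): internal (-3.70711, -5.53553); octagon support 6.53553 vs apothem 1 → ∉ W
#5 (1, 1, -1, 0): internal (0.29289, 1.70711); octagon support 1.70711 vs apothem 1 → ∉ W
#6 (1, 1, -1, -3): internal (-1.82843, -0.41421); octagon support 1.82843 vs apothem 1 → ∉ W
#7 (0, 0, -1, 1): internal (0.70711, 1.70711); octagon support 1.70711 vs apothem 1 → ∉ W
#8 (1, -1, 0, 1): internal (2.41421, 0.00000); octagon support 2.41421 vs apothem 1 → ∉ W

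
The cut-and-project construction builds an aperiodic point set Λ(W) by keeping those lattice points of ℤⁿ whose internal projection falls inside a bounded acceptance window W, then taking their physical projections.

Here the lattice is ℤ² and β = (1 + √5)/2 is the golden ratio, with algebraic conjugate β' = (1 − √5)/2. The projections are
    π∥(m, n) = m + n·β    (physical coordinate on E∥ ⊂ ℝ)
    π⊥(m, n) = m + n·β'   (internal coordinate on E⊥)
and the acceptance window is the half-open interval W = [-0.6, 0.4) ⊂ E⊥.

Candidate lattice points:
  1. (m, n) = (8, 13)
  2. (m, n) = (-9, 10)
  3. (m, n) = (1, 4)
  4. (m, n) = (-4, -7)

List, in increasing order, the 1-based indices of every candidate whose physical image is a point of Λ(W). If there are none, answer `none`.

1, 4

β' = (1−√5)/2 ≈ -0.618034.
candidate 1: (m,n)=(8,13) → π∥ = 8+13·β ≈ 29.034442, π⊥ = 8+13·β' ≈ -0.034442 ∈ [-0.6, 0.4) ⇒ IN Λ
candidate 2: (m,n)=(-9,10) → π∥ = -9+10·β ≈ 7.180340, π⊥ = -9+10·β' ≈ -15.180340 ∉ [-0.6, 0.4) ⇒ out
candidate 3: (m,n)=(1,4) → π∥ = 1+4·β ≈ 7.472136, π⊥ = 1+4·β' ≈ -1.472136 ∉ [-0.6, 0.4) ⇒ out
candidate 4: (m,n)=(-4,-7) → π∥ = -4-7·β ≈ -15.326238, π⊥ = -4-7·β' ≈ 0.326238 ∈ [-0.6, 0.4) ⇒ IN Λ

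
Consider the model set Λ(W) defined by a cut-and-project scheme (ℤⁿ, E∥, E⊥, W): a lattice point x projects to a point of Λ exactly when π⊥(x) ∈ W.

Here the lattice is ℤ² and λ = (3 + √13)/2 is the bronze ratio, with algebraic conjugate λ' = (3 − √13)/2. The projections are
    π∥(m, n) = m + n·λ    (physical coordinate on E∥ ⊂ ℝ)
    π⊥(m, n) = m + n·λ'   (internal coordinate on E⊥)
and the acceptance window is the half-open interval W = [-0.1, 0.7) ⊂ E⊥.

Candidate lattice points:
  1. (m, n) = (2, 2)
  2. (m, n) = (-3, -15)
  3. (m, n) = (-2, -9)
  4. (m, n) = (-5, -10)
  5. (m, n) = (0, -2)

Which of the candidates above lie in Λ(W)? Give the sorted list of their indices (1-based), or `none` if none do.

λ' = (3−√13)/2 ≈ -0.302776.
candidate 1: (m,n)=(2,2) → π∥ = 2+2·λ ≈ 8.605551, π⊥ = 2+2·λ' ≈ 1.394449 ∉ [-0.1, 0.7) ⇒ out
candidate 2: (m,n)=(-3,-15) → π∥ = -3-15·λ ≈ -52.541635, π⊥ = -3-15·λ' ≈ 1.541635 ∉ [-0.1, 0.7) ⇒ out
candidate 3: (m,n)=(-2,-9) → π∥ = -2-9·λ ≈ -31.724981, π⊥ = -2-9·λ' ≈ 0.724981 ∉ [-0.1, 0.7) ⇒ out
candidate 4: (m,n)=(-5,-10) → π∥ = -5-10·λ ≈ -38.027756, π⊥ = -5-10·λ' ≈ -1.972244 ∉ [-0.1, 0.7) ⇒ out
candidate 5: (m,n)=(0,-2) → π∥ = 0-2·λ ≈ -6.605551, π⊥ = 0-2·λ' ≈ 0.605551 ∈ [-0.1, 0.7) ⇒ IN Λ

5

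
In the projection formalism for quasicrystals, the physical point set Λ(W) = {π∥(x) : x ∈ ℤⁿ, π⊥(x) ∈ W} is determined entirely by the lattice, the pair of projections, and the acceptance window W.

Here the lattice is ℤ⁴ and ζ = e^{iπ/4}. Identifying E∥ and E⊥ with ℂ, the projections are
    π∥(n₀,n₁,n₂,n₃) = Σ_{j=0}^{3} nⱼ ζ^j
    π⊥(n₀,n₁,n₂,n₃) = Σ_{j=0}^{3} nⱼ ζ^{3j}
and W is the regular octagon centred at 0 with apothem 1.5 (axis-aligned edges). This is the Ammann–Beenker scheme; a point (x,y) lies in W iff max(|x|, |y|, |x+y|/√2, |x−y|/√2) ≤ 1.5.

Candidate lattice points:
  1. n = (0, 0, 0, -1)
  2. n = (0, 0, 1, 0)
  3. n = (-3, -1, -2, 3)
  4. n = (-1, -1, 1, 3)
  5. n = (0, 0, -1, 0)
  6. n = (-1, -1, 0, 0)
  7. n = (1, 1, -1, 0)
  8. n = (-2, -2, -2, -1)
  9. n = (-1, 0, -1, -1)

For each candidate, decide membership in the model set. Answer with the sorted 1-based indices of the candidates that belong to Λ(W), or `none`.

1, 2, 5, 6, 8

π⊥(n) = n₀ + n₁ζ³ + n₂ζ⁶ + n₃ζ⁹ where ζ = e^{iπ/4}.
candidate 1: n = (0, 0, 0, -1) → π⊥ ≈ (-0.7071, -0.7071); max(|x|,|y|,|x±y|/√2) = 1.0000 ≤ 1.5 ⇒ ∈ W
candidate 2: n = (0, 0, 1, 0) → π⊥ ≈ (+0.0000, -1.0000); max(|x|,|y|,|x±y|/√2) = 1.0000 ≤ 1.5 ⇒ ∈ W
candidate 3: n = (-3, -1, -2, 3) → π⊥ ≈ (-0.1716, +3.4142); max(|x|,|y|,|x±y|/√2) = 3.4142 > 1.5 ⇒ ∉ W
candidate 4: n = (-1, -1, 1, 3) → π⊥ ≈ (+1.8284, +0.4142); max(|x|,|y|,|x±y|/√2) = 1.8284 > 1.5 ⇒ ∉ W
candidate 5: n = (0, 0, -1, 0) → π⊥ ≈ (+0.0000, +1.0000); max(|x|,|y|,|x±y|/√2) = 1.0000 ≤ 1.5 ⇒ ∈ W
candidate 6: n = (-1, -1, 0, 0) → π⊥ ≈ (-0.2929, -0.7071); max(|x|,|y|,|x±y|/√2) = 0.7071 ≤ 1.5 ⇒ ∈ W
candidate 7: n = (1, 1, -1, 0) → π⊥ ≈ (+0.2929, +1.7071); max(|x|,|y|,|x±y|/√2) = 1.7071 > 1.5 ⇒ ∉ W
candidate 8: n = (-2, -2, -2, -1) → π⊥ ≈ (-1.2929, -0.1213); max(|x|,|y|,|x±y|/√2) = 1.2929 ≤ 1.5 ⇒ ∈ W
candidate 9: n = (-1, 0, -1, -1) → π⊥ ≈ (-1.7071, +0.2929); max(|x|,|y|,|x±y|/√2) = 1.7071 > 1.5 ⇒ ∉ W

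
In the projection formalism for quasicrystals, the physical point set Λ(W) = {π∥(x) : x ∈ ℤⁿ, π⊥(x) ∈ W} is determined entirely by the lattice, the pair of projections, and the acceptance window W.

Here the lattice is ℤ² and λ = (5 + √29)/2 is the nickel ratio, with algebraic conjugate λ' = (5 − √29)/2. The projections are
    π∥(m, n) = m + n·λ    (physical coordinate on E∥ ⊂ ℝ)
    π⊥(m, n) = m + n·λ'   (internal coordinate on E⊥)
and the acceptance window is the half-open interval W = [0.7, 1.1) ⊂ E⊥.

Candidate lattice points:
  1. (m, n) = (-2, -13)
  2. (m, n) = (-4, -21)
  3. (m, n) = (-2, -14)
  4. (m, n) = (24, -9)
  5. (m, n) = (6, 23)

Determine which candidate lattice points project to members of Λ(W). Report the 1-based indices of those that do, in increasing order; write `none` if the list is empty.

none

λ' = (5−√29)/2 ≈ -0.1926.
[1] lift (-2,-13): star map gives 0.5036; window check 0.7 ≤ 0.5036 < 1.1 is false → out
[2] lift (-4,-21): star map gives 0.0442; window check 0.7 ≤ 0.0442 < 1.1 is false → out
[3] lift (-2,-14): star map gives 0.6962; window check 0.7 ≤ 0.6962 < 1.1 is false → out
[4] lift (24,-9): star map gives 25.7332; window check 0.7 ≤ 25.7332 < 1.1 is false → out
[5] lift (6,23): star map gives 1.5706; window check 0.7 ≤ 1.5706 < 1.1 is false → out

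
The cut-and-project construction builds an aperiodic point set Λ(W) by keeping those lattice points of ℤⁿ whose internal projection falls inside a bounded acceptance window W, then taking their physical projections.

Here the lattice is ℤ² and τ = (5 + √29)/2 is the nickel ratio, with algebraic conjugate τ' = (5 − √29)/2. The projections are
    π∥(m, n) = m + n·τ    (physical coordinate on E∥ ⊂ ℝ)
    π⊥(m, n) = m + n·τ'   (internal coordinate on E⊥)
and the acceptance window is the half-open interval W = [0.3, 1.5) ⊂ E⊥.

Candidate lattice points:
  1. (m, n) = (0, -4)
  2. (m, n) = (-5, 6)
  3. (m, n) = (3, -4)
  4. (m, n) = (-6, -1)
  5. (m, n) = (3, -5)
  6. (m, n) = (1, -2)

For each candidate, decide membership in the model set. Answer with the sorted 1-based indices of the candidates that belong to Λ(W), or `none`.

Compute τ' = (5−√29)/2 = -0.1926, so π⊥(m,n) = m -0.1926·n.
candidate 1: (m,n)=(0,-4) → π∥ = 0-4·τ ≈ -20.7703, π⊥ = 0-4·τ' ≈ 0.7703 ∈ [0.3, 1.5) ⇒ IN Λ
candidate 2: (m,n)=(-5,6) → π∥ = -5+6·τ ≈ 26.1555, π⊥ = -5+6·τ' ≈ -6.1555 ∉ [0.3, 1.5) ⇒ out
candidate 3: (m,n)=(3,-4) → π∥ = 3-4·τ ≈ -17.7703, π⊥ = 3-4·τ' ≈ 3.7703 ∉ [0.3, 1.5) ⇒ out
candidate 4: (m,n)=(-6,-1) → π∥ = -6-1·τ ≈ -11.1926, π⊥ = -6-1·τ' ≈ -5.8074 ∉ [0.3, 1.5) ⇒ out
candidate 5: (m,n)=(3,-5) → π∥ = 3-5·τ ≈ -22.9629, π⊥ = 3-5·τ' ≈ 3.9629 ∉ [0.3, 1.5) ⇒ out
candidate 6: (m,n)=(1,-2) → π∥ = 1-2·τ ≈ -9.3852, π⊥ = 1-2·τ' ≈ 1.3852 ∈ [0.3, 1.5) ⇒ IN Λ

1, 6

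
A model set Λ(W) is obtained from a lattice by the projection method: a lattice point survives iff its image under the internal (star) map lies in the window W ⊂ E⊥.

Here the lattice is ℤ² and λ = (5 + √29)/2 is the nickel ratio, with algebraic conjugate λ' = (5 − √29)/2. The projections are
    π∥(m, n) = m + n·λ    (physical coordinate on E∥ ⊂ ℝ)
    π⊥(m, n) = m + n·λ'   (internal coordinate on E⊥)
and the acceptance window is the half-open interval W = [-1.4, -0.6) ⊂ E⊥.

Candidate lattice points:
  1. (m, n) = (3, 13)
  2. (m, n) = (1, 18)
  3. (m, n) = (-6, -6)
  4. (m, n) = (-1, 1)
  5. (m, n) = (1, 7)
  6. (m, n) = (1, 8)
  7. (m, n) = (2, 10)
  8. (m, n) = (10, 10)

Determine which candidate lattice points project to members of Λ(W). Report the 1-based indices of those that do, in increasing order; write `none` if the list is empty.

λ' = (5−√29)/2 ≈ -0.192582.
[1] lift (3,13): star map gives 0.496429; window check -1.4 ≤ 0.496429 < -0.6 is false → out
[2] lift (1,18): star map gives -2.466483; window check -1.4 ≤ -2.466483 < -0.6 is false → out
[3] lift (-6,-6): star map gives -4.844506; window check -1.4 ≤ -4.844506 < -0.6 is false → out
[4] lift (-1,1): star map gives -1.192582; window check -1.4 ≤ -1.192582 < -0.6 is true → IN Λ
[5] lift (1,7): star map gives -0.348077; window check -1.4 ≤ -0.348077 < -0.6 is false → out
[6] lift (1,8): star map gives -0.540659; window check -1.4 ≤ -0.540659 < -0.6 is false → out
[7] lift (2,10): star map gives 0.074176; window check -1.4 ≤ 0.074176 < -0.6 is false → out
[8] lift (10,10): star map gives 8.074176; window check -1.4 ≤ 8.074176 < -0.6 is false → out

4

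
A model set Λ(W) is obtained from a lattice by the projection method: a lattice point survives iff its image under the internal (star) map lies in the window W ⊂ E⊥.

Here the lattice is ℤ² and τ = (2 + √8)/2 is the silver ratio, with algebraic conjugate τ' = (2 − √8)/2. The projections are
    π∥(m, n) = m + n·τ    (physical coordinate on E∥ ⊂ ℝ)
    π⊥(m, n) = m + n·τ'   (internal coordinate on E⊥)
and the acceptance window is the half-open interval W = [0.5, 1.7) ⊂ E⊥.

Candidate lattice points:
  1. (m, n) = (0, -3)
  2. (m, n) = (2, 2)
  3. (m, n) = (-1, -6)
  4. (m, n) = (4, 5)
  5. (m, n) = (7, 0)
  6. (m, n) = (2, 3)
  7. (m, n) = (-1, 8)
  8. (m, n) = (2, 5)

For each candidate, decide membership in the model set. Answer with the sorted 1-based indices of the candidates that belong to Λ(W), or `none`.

Compute τ' = (2−√8)/2 = -0.4142, so π⊥(m,n) = m -0.4142·n.
candidate 1: (m,n)=(0,-3) → π∥ = 0-3·τ ≈ -7.2426, π⊥ = 0-3·τ' ≈ 1.2426 ∈ [0.5, 1.7) ⇒ IN Λ
candidate 2: (m,n)=(2,2) → π∥ = 2+2·τ ≈ 6.8284, π⊥ = 2+2·τ' ≈ 1.1716 ∈ [0.5, 1.7) ⇒ IN Λ
candidate 3: (m,n)=(-1,-6) → π∥ = -1-6·τ ≈ -15.4853, π⊥ = -1-6·τ' ≈ 1.4853 ∈ [0.5, 1.7) ⇒ IN Λ
candidate 4: (m,n)=(4,5) → π∥ = 4+5·τ ≈ 16.0711, π⊥ = 4+5·τ' ≈ 1.9289 ∉ [0.5, 1.7) ⇒ out
candidate 5: (m,n)=(7,0) → π∥ = 7+0·τ ≈ 7.0000, π⊥ = 7+0·τ' ≈ 7.0000 ∉ [0.5, 1.7) ⇒ out
candidate 6: (m,n)=(2,3) → π∥ = 2+3·τ ≈ 9.2426, π⊥ = 2+3·τ' ≈ 0.7574 ∈ [0.5, 1.7) ⇒ IN Λ
candidate 7: (m,n)=(-1,8) → π∥ = -1+8·τ ≈ 18.3137, π⊥ = -1+8·τ' ≈ -4.3137 ∉ [0.5, 1.7) ⇒ out
candidate 8: (m,n)=(2,5) → π∥ = 2+5·τ ≈ 14.0711, π⊥ = 2+5·τ' ≈ -0.0711 ∉ [0.5, 1.7) ⇒ out

1, 2, 3, 6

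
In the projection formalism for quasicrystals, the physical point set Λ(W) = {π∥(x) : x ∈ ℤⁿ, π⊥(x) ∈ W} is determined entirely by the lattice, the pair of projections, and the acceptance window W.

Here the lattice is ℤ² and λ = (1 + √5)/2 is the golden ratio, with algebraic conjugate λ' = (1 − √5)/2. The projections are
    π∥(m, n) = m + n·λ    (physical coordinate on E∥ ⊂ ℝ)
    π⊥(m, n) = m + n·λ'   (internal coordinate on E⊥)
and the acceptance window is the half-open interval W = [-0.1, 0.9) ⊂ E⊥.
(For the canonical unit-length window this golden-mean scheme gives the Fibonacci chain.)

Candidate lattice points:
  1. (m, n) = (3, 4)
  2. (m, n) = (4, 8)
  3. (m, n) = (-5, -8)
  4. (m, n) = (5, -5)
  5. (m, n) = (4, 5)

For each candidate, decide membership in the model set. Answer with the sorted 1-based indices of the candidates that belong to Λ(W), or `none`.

Compute λ' = (1−√5)/2 = -0.618034, so π⊥(m,n) = m -0.618034·n.
#1 (3,4): internal coord 3 + (4)·λ' = +0.527864; +0.527864 ∈ [-0.1, 0.9) → IN Λ
#2 (4,8): internal coord 4 + (8)·λ' = -0.944272; -0.944272 ∉ [-0.1, 0.9) → out
#3 (-5,-8): internal coord -5 + (-8)·λ' = -0.055728; -0.055728 ∈ [-0.1, 0.9) → IN Λ
#4 (5,-5): internal coord 5 + (-5)·λ' = +8.090170; +8.090170 ∉ [-0.1, 0.9) → out
#5 (4,5): internal coord 4 + (5)·λ' = +0.909830; +0.909830 ∉ [-0.1, 0.9) → out

1, 3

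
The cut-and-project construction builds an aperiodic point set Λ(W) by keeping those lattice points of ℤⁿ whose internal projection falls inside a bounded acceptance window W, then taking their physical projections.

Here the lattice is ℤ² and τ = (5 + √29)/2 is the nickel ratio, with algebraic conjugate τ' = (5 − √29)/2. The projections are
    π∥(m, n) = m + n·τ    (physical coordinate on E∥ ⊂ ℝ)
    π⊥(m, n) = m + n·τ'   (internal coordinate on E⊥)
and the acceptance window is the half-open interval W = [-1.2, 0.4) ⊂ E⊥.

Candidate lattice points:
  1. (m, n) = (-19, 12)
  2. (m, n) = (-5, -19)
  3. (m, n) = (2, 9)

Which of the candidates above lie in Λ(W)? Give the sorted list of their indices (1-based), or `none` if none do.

Compute τ' = (5−√29)/2 = -0.192582, so π⊥(m,n) = m -0.192582·n.
[1] lift (-19,12): star map gives -21.310989; window check -1.2 ≤ -21.310989 < 0.4 is false → out
[2] lift (-5,-19): star map gives -1.340934; window check -1.2 ≤ -1.340934 < 0.4 is false → out
[3] lift (2,9): star map gives 0.266758; window check -1.2 ≤ 0.266758 < 0.4 is true → IN Λ

3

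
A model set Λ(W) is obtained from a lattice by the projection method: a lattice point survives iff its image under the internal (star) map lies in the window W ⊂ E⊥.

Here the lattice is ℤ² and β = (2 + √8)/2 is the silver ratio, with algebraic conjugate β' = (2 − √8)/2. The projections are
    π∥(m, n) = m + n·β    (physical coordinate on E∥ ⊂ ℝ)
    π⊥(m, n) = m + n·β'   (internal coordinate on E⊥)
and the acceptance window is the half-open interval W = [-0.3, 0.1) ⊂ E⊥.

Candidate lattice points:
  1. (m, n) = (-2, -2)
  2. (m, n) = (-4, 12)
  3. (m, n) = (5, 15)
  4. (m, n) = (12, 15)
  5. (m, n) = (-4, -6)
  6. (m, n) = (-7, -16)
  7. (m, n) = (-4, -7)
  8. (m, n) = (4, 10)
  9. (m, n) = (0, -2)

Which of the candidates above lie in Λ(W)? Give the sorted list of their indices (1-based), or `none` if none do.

Numerically β ≈ 2.414214 and β' = −1/β ≈ -0.414214.
candidate 1: (m,n)=(-2,-2) → π∥ = -2-2·β ≈ -6.828427, π⊥ = -2-2·β' ≈ -1.171573 ∉ [-0.3, 0.1) ⇒ out
candidate 2: (m,n)=(-4,12) → π∥ = -4+12·β ≈ 24.970563, π⊥ = -4+12·β' ≈ -8.970563 ∉ [-0.3, 0.1) ⇒ out
candidate 3: (m,n)=(5,15) → π∥ = 5+15·β ≈ 41.213203, π⊥ = 5+15·β' ≈ -1.213203 ∉ [-0.3, 0.1) ⇒ out
candidate 4: (m,n)=(12,15) → π∥ = 12+15·β ≈ 48.213203, π⊥ = 12+15·β' ≈ 5.786797 ∉ [-0.3, 0.1) ⇒ out
candidate 5: (m,n)=(-4,-6) → π∥ = -4-6·β ≈ -18.485281, π⊥ = -4-6·β' ≈ -1.514719 ∉ [-0.3, 0.1) ⇒ out
candidate 6: (m,n)=(-7,-16) → π∥ = -7-16·β ≈ -45.627417, π⊥ = -7-16·β' ≈ -0.372583 ∉ [-0.3, 0.1) ⇒ out
candidate 7: (m,n)=(-4,-7) → π∥ = -4-7·β ≈ -20.899495, π⊥ = -4-7·β' ≈ -1.100505 ∉ [-0.3, 0.1) ⇒ out
candidate 8: (m,n)=(4,10) → π∥ = 4+10·β ≈ 28.142136, π⊥ = 4+10·β' ≈ -0.142136 ∈ [-0.3, 0.1) ⇒ IN Λ
candidate 9: (m,n)=(0,-2) → π∥ = 0-2·β ≈ -4.828427, π⊥ = 0-2·β' ≈ 0.828427 ∉ [-0.3, 0.1) ⇒ out

8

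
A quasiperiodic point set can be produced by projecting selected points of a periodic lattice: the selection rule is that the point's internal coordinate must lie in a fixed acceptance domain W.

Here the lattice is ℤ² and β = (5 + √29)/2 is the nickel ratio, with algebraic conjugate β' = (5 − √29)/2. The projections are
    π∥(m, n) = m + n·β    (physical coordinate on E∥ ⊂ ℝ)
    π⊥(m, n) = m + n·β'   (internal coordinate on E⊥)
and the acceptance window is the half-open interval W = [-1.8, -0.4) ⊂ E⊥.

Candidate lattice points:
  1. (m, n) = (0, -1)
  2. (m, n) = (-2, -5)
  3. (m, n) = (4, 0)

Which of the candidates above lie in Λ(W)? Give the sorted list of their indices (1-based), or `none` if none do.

2

Compute β' = (5−√29)/2 = -0.19258, so π⊥(m,n) = m -0.19258·n.
[1] lift (0,-1): star map gives 0.19258; window check -1.8 ≤ 0.19258 < -0.4 is false → out
[2] lift (-2,-5): star map gives -1.03709; window check -1.8 ≤ -1.03709 < -0.4 is true → IN Λ
[3] lift (4,0): star map gives 4.00000; window check -1.8 ≤ 4.00000 < -0.4 is false → out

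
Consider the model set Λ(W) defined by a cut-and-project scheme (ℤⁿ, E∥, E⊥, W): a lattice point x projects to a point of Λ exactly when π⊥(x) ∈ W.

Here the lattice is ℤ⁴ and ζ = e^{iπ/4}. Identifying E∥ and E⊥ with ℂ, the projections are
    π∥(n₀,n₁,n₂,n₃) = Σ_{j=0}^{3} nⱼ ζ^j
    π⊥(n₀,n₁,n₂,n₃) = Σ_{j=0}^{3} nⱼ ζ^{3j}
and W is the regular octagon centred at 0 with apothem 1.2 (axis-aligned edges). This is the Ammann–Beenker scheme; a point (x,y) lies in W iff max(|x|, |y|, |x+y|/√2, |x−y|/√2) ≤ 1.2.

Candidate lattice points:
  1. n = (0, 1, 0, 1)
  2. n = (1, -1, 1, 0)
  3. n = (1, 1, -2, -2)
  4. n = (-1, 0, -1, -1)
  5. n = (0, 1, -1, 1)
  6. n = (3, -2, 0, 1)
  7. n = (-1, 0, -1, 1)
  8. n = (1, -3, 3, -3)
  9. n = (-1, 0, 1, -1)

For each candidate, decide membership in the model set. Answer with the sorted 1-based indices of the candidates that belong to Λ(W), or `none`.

none

With ζ = e^{iπ/4} the internal vectors are ζ^0,ζ^3,ζ^6,ζ^9.
#1 (0, 1, 0, 1): internal (0.000000, 1.414214); octagon support 1.414214 vs apothem 1.2 → ∉ W
#2 (1, -1, 1, 0): internal (1.707107, -1.707107); octagon support 2.414214 vs apothem 1.2 → ∉ W
#3 (1, 1, -2, -2): internal (-1.121320, 1.292893); octagon support 1.707107 vs apothem 1.2 → ∉ W
#4 (-1, 0, -1, -1): internal (-1.707107, 0.292893); octagon support 1.707107 vs apothem 1.2 → ∉ W
#5 (0, 1, -1, 1): internal (0.000000, 2.414214); octagon support 2.414214 vs apothem 1.2 → ∉ W
#6 (3, -2, 0, 1): internal (5.121320, -0.707107); octagon support 5.121320 vs apothem 1.2 → ∉ W
#7 (-1, 0, -1, 1): internal (-0.292893, 1.707107); octagon support 1.707107 vs apothem 1.2 → ∉ W
#8 (1, -3, 3, -3): internal (1.000000, -7.242641); octagon support 7.242641 vs apothem 1.2 → ∉ W
#9 (-1, 0, 1, -1): internal (-1.707107, -1.707107); octagon support 2.414214 vs apothem 1.2 → ∉ W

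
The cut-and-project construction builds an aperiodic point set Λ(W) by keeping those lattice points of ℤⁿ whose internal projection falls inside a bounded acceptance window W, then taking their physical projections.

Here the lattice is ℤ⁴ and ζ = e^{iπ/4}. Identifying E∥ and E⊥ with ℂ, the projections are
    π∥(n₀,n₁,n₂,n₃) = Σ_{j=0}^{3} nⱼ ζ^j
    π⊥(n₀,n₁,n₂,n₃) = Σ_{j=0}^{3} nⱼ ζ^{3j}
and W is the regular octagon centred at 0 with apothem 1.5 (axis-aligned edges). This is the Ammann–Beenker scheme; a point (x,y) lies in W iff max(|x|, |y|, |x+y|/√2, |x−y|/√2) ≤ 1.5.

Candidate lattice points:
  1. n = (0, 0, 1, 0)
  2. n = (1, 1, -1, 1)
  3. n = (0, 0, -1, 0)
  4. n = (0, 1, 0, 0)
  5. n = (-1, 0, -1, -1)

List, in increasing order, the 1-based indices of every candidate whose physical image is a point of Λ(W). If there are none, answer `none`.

1, 3, 4

π⊥(n) = n₀ + n₁ζ³ + n₂ζ⁶ + n₃ζ⁹ where ζ = e^{iπ/4}.
#1 (0, 0, 1, 0): internal (0.00000, -1.00000); octagon support 1.00000 vs apothem 1.5 → ∈ W
#2 (1, 1, -1, 1): internal (1.00000, 2.41421); octagon support 2.41421 vs apothem 1.5 → ∉ W
#3 (0, 0, -1, 0): internal (0.00000, 1.00000); octagon support 1.00000 vs apothem 1.5 → ∈ W
#4 (0, 1, 0, 0): internal (-0.70711, 0.70711); octagon support 1.00000 vs apothem 1.5 → ∈ W
#5 (-1, 0, -1, -1): internal (-1.70711, 0.29289); octagon support 1.70711 vs apothem 1.5 → ∉ W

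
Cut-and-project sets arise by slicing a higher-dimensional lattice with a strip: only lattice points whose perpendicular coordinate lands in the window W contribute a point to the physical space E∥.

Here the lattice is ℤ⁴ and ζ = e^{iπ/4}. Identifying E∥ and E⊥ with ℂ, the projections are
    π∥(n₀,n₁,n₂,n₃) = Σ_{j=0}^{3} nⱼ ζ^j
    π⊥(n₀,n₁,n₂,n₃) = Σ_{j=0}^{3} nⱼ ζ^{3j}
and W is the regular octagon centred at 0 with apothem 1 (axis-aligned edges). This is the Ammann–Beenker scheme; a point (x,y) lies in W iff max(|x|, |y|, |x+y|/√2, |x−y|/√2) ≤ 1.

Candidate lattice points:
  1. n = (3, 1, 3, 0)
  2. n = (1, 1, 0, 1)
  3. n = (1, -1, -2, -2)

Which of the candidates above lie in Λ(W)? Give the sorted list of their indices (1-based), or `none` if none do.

With ζ = e^{iπ/4} the internal vectors are ζ^0,ζ^3,ζ^6,ζ^9.
candidate 1: n = (3, 1, 3, 0) → π⊥ ≈ (+2.29289, -2.29289); max(|x|,|y|,|x±y|/√2) = 3.24264 > 1 ⇒ ∉ W
candidate 2: n = (1, 1, 0, 1) → π⊥ ≈ (+1.00000, +1.41421); max(|x|,|y|,|x±y|/√2) = 1.70711 > 1 ⇒ ∉ W
candidate 3: n = (1, -1, -2, -2) → π⊥ ≈ (+0.29289, -0.12132); max(|x|,|y|,|x±y|/√2) = 0.29289 ≤ 1 ⇒ ∈ W

3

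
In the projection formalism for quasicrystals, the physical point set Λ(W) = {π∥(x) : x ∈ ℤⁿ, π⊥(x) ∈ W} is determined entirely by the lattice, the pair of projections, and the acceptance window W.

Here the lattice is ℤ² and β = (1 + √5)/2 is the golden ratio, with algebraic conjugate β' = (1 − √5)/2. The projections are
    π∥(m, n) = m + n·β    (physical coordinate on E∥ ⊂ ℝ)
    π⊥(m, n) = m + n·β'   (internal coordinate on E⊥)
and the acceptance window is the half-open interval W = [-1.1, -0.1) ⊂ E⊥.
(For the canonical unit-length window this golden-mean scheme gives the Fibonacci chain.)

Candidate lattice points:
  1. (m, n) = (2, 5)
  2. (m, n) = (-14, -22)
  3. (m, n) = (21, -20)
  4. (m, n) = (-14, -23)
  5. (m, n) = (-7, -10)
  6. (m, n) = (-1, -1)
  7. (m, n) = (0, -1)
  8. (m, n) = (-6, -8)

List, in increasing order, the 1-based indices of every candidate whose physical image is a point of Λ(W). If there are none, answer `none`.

1, 2, 5, 6, 8

Compute β' = (1−√5)/2 = -0.61803, so π⊥(m,n) = m -0.61803·n.
[1] lift (2,5): star map gives -1.09017; window check -1.1 ≤ -1.09017 < -0.1 is true → IN Λ
[2] lift (-14,-22): star map gives -0.40325; window check -1.1 ≤ -0.40325 < -0.1 is true → IN Λ
[3] lift (21,-20): star map gives 33.36068; window check -1.1 ≤ 33.36068 < -0.1 is false → out
[4] lift (-14,-23): star map gives 0.21478; window check -1.1 ≤ 0.21478 < -0.1 is false → out
[5] lift (-7,-10): star map gives -0.81966; window check -1.1 ≤ -0.81966 < -0.1 is true → IN Λ
[6] lift (-1,-1): star map gives -0.38197; window check -1.1 ≤ -0.38197 < -0.1 is true → IN Λ
[7] lift (0,-1): star map gives 0.61803; window check -1.1 ≤ 0.61803 < -0.1 is false → out
[8] lift (-6,-8): star map gives -1.05573; window check -1.1 ≤ -1.05573 < -0.1 is true → IN Λ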